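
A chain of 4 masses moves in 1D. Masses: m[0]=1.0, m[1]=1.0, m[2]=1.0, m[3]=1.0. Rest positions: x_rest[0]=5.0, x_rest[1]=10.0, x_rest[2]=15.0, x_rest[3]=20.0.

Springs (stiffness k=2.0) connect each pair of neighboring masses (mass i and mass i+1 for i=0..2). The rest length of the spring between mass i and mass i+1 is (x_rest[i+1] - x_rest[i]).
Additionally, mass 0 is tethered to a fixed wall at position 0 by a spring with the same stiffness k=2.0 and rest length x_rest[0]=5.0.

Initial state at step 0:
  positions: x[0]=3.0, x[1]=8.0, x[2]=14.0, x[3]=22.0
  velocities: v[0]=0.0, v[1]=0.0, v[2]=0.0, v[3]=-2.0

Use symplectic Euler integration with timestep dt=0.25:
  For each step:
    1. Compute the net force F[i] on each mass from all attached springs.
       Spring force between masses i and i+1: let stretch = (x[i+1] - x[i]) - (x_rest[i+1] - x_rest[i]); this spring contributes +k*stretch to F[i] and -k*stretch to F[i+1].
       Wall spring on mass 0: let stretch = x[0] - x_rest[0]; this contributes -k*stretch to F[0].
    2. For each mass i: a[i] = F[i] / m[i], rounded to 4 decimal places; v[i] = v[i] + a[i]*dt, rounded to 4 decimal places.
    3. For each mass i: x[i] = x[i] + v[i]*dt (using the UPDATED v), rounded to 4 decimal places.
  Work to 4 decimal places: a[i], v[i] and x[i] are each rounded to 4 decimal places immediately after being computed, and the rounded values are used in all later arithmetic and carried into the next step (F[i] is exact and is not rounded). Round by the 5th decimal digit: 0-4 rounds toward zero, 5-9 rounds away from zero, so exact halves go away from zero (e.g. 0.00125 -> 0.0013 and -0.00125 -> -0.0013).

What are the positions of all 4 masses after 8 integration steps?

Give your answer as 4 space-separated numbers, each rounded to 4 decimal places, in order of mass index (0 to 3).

Answer: 6.5336 11.4350 12.9522 16.4943

Derivation:
Step 0: x=[3.0000 8.0000 14.0000 22.0000] v=[0.0000 0.0000 0.0000 -2.0000]
Step 1: x=[3.2500 8.1250 14.2500 21.1250] v=[1.0000 0.5000 1.0000 -3.5000]
Step 2: x=[3.7031 8.4063 14.5938 20.0156] v=[1.8125 1.1250 1.3750 -4.4375]
Step 3: x=[4.2813 8.8731 14.8419 18.8535] v=[2.3126 1.8672 0.9922 -4.6484]
Step 4: x=[4.8983 9.5120 14.8453 17.8150] v=[2.4679 2.5557 0.0136 -4.1542]
Step 5: x=[5.4797 10.2409 14.5533 17.0302] v=[2.3256 2.9155 -1.1682 -3.1391]
Step 6: x=[5.9713 10.9137 14.0318 16.5608] v=[1.9664 2.6911 -2.0860 -1.8776]
Step 7: x=[6.3343 11.3585 13.4367 16.4003] v=[1.4520 1.7790 -2.3806 -0.6421]
Step 8: x=[6.5336 11.4350 12.9522 16.4943] v=[0.7970 0.3060 -1.9379 0.3761]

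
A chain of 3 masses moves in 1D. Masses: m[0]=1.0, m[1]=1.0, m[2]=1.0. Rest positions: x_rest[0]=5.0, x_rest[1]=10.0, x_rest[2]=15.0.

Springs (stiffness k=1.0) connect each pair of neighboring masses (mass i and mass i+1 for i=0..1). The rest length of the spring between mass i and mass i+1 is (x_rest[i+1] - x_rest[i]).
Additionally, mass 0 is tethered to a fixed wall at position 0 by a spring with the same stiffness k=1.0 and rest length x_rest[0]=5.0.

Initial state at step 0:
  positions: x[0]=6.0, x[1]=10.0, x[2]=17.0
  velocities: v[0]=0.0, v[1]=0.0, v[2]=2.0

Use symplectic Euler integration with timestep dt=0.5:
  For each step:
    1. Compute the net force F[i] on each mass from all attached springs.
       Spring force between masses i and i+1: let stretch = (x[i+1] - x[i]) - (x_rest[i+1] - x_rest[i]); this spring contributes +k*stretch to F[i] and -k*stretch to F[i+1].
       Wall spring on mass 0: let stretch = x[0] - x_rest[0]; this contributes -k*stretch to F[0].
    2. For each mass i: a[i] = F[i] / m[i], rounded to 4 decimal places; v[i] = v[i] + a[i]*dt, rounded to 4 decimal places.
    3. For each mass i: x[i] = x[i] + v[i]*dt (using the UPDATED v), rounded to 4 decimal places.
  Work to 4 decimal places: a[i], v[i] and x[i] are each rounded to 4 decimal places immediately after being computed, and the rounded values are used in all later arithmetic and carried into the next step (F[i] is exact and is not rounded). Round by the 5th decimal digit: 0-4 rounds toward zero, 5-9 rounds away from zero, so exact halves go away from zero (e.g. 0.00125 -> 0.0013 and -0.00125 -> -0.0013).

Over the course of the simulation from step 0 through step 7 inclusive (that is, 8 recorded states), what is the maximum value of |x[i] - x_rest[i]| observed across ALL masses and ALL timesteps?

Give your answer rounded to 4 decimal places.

Step 0: x=[6.0000 10.0000 17.0000] v=[0.0000 0.0000 2.0000]
Step 1: x=[5.5000 10.7500 17.5000] v=[-1.0000 1.5000 1.0000]
Step 2: x=[4.9375 11.8750 17.5625] v=[-1.1250 2.2500 0.1250]
Step 3: x=[4.8750 12.6875 17.4531] v=[-0.1250 1.6250 -0.2188]
Step 4: x=[5.5469 12.7383 17.4023] v=[1.3438 0.1016 -0.1016]
Step 5: x=[6.6300 12.1573 17.4355] v=[2.1661 -1.1621 0.0664]
Step 6: x=[7.4374 11.5140 17.3992] v=[1.6148 -1.2867 -0.0727]
Step 7: x=[7.4046 11.3228 17.1416] v=[-0.0656 -0.3824 -0.5153]
Max displacement = 2.7383

Answer: 2.7383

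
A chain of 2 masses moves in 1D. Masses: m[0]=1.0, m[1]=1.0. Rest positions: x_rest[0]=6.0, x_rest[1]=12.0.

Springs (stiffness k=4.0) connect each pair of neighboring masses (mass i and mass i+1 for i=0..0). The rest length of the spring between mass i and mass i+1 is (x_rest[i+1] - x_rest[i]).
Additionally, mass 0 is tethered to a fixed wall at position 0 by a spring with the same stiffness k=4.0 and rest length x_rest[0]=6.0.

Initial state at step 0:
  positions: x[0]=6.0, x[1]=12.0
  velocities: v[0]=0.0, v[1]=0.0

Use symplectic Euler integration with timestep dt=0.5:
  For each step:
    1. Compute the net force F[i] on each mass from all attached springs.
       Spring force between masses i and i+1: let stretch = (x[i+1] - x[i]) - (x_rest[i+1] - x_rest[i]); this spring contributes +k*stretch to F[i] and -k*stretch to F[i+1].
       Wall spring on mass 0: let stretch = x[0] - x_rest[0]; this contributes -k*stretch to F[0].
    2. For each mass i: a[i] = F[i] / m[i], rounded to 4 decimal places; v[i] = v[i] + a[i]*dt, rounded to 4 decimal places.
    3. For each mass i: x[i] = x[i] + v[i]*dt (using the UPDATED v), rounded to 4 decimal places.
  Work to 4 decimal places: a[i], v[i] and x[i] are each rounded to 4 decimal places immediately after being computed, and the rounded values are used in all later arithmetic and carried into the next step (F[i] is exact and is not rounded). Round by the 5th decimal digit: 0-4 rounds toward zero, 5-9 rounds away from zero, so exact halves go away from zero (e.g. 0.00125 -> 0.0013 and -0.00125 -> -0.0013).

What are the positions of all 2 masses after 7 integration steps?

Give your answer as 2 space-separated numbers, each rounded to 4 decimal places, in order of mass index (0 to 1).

Answer: 6.0000 12.0000

Derivation:
Step 0: x=[6.0000 12.0000] v=[0.0000 0.0000]
Step 1: x=[6.0000 12.0000] v=[0.0000 0.0000]
Step 2: x=[6.0000 12.0000] v=[0.0000 0.0000]
Step 3: x=[6.0000 12.0000] v=[0.0000 0.0000]
Step 4: x=[6.0000 12.0000] v=[0.0000 0.0000]
Step 5: x=[6.0000 12.0000] v=[0.0000 0.0000]
Step 6: x=[6.0000 12.0000] v=[0.0000 0.0000]
Step 7: x=[6.0000 12.0000] v=[0.0000 0.0000]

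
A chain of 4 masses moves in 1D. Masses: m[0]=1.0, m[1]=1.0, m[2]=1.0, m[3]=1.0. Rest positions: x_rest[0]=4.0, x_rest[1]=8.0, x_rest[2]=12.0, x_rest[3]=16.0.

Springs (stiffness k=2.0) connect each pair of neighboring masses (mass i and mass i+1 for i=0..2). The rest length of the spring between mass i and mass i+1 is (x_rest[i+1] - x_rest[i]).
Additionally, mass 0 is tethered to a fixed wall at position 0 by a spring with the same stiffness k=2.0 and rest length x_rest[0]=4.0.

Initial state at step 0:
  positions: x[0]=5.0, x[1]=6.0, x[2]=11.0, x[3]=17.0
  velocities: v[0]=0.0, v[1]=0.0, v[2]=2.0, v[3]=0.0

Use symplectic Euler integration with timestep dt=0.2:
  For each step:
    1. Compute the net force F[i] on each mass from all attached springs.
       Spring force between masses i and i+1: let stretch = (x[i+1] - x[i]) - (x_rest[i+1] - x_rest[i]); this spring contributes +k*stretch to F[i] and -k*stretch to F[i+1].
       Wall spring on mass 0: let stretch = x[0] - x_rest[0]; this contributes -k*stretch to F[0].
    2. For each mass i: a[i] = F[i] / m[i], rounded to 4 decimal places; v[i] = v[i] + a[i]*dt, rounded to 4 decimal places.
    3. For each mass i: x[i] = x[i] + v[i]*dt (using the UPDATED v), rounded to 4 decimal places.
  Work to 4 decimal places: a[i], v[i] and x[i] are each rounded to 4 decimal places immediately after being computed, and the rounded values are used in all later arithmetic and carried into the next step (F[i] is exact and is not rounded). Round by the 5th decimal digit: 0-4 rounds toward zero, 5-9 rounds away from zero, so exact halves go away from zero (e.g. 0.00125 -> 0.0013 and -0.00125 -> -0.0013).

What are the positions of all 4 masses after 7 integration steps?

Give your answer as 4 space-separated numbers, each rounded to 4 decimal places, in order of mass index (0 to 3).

Answer: 2.7887 9.8954 13.3921 15.6149

Derivation:
Step 0: x=[5.0000 6.0000 11.0000 17.0000] v=[0.0000 0.0000 2.0000 0.0000]
Step 1: x=[4.6800 6.3200 11.4800 16.8400] v=[-1.6000 1.6000 2.4000 -0.8000]
Step 2: x=[4.1168 6.9216 11.9760 16.5712] v=[-2.8160 3.0080 2.4800 -1.3440]
Step 3: x=[3.4486 7.7032 12.4353 16.2548] v=[-3.3408 3.9078 2.2963 -1.5821]
Step 4: x=[2.8449 8.5230 12.8216 15.9528] v=[-3.0184 4.0988 1.9313 -1.5099]
Step 5: x=[2.4679 9.2324 13.1145 15.7203] v=[-1.8851 3.5470 1.4643 -1.1624]
Step 6: x=[2.4346 9.7112 13.3053 15.5994] v=[-0.1665 2.3940 0.9538 -0.6047]
Step 7: x=[2.7887 9.8954 13.3921 15.6149] v=[1.7703 0.9210 0.4338 0.0777]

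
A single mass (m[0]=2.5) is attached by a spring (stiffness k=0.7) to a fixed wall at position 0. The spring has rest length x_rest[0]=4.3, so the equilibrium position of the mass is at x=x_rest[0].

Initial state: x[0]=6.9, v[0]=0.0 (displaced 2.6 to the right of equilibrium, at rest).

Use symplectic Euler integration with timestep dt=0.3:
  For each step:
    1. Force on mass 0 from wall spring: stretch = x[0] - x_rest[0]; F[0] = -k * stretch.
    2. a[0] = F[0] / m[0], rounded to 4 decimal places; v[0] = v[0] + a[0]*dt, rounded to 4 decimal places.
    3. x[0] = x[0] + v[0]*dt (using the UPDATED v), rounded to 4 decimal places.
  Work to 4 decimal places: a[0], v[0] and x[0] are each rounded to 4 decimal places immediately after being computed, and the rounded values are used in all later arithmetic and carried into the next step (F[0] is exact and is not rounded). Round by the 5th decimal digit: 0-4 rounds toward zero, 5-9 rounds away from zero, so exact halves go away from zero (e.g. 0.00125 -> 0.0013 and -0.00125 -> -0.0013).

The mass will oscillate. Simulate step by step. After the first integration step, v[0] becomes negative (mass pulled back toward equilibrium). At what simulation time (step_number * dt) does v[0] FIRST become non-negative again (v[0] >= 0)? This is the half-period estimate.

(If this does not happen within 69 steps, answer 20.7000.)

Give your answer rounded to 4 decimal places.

Step 0: x=[6.9000] v=[0.0000]
Step 1: x=[6.8345] v=[-0.2184]
Step 2: x=[6.7051] v=[-0.4313]
Step 3: x=[6.5151] v=[-0.6333]
Step 4: x=[6.2693] v=[-0.8194]
Step 5: x=[5.9739] v=[-0.9848]
Step 6: x=[5.6363] v=[-1.1254]
Step 7: x=[5.2650] v=[-1.2377]
Step 8: x=[4.8694] v=[-1.3188]
Step 9: x=[4.4594] v=[-1.3666]
Step 10: x=[4.0454] v=[-1.3800]
Step 11: x=[3.6378] v=[-1.3586]
Step 12: x=[3.2469] v=[-1.3030]
Step 13: x=[2.8826] v=[-1.2145]
Step 14: x=[2.5540] v=[-1.0954]
Step 15: x=[2.2694] v=[-0.9487]
Step 16: x=[2.0360] v=[-0.7781]
Step 17: x=[1.8596] v=[-0.5879]
Step 18: x=[1.7447] v=[-0.3829]
Step 19: x=[1.6942] v=[-0.1683]
Step 20: x=[1.7094] v=[0.0506]
First v>=0 after going negative at step 20, time=6.0000

Answer: 6.0000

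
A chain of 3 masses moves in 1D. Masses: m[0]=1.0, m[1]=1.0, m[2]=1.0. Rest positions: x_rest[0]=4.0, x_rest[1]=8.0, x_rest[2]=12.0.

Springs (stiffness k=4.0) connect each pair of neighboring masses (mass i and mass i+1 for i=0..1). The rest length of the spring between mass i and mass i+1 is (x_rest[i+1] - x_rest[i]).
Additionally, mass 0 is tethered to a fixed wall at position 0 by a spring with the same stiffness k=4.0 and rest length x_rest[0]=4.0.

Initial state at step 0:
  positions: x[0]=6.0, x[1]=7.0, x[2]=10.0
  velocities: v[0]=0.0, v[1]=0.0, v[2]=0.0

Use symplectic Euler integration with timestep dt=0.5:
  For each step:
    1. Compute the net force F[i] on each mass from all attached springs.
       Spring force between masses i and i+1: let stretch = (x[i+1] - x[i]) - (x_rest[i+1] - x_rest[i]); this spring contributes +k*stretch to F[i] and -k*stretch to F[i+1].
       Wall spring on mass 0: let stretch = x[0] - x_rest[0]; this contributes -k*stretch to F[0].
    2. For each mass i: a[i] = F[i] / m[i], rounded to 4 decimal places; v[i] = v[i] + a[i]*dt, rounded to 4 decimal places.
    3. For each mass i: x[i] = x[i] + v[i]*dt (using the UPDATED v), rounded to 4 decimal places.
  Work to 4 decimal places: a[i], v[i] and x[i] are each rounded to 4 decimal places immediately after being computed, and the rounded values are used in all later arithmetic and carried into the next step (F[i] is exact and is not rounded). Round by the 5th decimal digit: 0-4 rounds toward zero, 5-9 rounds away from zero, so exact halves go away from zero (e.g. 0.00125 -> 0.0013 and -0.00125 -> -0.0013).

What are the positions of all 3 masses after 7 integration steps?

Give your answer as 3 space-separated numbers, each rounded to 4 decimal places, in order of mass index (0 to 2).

Step 0: x=[6.0000 7.0000 10.0000] v=[0.0000 0.0000 0.0000]
Step 1: x=[1.0000 9.0000 11.0000] v=[-10.0000 4.0000 2.0000]
Step 2: x=[3.0000 5.0000 14.0000] v=[4.0000 -8.0000 6.0000]
Step 3: x=[4.0000 8.0000 12.0000] v=[2.0000 6.0000 -4.0000]
Step 4: x=[5.0000 11.0000 10.0000] v=[2.0000 6.0000 -4.0000]
Step 5: x=[7.0000 7.0000 13.0000] v=[4.0000 -8.0000 6.0000]
Step 6: x=[2.0000 9.0000 14.0000] v=[-10.0000 4.0000 2.0000]
Step 7: x=[2.0000 9.0000 14.0000] v=[0.0000 0.0000 0.0000]

Answer: 2.0000 9.0000 14.0000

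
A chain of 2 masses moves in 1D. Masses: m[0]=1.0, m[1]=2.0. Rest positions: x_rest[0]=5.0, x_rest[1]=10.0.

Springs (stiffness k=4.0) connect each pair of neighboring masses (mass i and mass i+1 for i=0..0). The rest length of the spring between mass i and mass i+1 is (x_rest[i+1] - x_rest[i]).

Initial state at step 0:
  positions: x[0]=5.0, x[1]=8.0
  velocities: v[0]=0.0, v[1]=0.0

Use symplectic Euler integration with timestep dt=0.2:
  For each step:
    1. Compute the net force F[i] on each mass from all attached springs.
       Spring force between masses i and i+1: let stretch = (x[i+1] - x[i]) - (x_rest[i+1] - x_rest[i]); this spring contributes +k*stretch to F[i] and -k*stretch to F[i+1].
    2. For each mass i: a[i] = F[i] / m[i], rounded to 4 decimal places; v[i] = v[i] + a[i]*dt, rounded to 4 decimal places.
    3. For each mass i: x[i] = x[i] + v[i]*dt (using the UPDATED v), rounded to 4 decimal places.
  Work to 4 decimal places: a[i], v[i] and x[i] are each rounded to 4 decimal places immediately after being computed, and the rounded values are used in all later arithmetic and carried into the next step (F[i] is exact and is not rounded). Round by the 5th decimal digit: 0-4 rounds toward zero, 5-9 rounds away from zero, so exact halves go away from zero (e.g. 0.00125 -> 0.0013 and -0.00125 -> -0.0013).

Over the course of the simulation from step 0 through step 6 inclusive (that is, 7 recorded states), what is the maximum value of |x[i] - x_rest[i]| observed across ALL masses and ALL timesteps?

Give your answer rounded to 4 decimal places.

Answer: 2.7047

Derivation:
Step 0: x=[5.0000 8.0000] v=[0.0000 0.0000]
Step 1: x=[4.6800 8.1600] v=[-1.6000 0.8000]
Step 2: x=[4.1168 8.4416] v=[-2.8160 1.4080]
Step 3: x=[3.4456 8.7772] v=[-3.3562 1.6781]
Step 4: x=[2.8274 9.0863] v=[-3.0909 1.5455]
Step 5: x=[2.4106 9.2947] v=[-2.0838 1.0419]
Step 6: x=[2.2953 9.3524] v=[-0.5765 0.2883]
Max displacement = 2.7047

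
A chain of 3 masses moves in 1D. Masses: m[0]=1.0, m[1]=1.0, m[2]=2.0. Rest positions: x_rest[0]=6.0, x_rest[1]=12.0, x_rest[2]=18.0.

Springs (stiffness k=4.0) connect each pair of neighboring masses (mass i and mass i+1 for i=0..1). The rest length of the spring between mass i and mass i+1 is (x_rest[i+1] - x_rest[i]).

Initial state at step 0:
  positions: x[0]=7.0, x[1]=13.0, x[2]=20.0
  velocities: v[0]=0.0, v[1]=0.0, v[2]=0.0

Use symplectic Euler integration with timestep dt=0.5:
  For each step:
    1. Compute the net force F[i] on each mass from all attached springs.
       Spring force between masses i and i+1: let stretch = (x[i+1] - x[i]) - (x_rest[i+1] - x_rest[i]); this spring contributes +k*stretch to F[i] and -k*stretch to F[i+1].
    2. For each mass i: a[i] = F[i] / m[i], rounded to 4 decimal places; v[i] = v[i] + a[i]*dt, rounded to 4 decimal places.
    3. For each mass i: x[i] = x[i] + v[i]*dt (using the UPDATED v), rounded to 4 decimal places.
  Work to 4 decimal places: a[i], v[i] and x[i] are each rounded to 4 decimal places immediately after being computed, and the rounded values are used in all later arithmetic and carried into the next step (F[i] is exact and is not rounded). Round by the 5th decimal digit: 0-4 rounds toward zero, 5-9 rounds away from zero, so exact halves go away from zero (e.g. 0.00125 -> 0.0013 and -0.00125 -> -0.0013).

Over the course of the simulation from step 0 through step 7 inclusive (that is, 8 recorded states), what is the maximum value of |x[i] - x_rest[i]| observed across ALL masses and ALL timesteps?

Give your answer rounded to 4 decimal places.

Answer: 2.5000

Derivation:
Step 0: x=[7.0000 13.0000 20.0000] v=[0.0000 0.0000 0.0000]
Step 1: x=[7.0000 14.0000 19.5000] v=[0.0000 2.0000 -1.0000]
Step 2: x=[8.0000 13.5000 19.2500] v=[2.0000 -1.0000 -0.5000]
Step 3: x=[8.5000 13.2500 19.1250] v=[1.0000 -0.5000 -0.2500]
Step 4: x=[7.7500 14.1250 19.0625] v=[-1.5000 1.7500 -0.1250]
Step 5: x=[7.3750 13.5625 19.5313] v=[-0.7500 -1.1250 0.9375]
Step 6: x=[7.1875 12.7813 20.0157] v=[-0.3750 -1.5624 0.9687]
Step 7: x=[6.5938 13.6407 19.8829] v=[-1.1874 1.7188 -0.2657]
Max displacement = 2.5000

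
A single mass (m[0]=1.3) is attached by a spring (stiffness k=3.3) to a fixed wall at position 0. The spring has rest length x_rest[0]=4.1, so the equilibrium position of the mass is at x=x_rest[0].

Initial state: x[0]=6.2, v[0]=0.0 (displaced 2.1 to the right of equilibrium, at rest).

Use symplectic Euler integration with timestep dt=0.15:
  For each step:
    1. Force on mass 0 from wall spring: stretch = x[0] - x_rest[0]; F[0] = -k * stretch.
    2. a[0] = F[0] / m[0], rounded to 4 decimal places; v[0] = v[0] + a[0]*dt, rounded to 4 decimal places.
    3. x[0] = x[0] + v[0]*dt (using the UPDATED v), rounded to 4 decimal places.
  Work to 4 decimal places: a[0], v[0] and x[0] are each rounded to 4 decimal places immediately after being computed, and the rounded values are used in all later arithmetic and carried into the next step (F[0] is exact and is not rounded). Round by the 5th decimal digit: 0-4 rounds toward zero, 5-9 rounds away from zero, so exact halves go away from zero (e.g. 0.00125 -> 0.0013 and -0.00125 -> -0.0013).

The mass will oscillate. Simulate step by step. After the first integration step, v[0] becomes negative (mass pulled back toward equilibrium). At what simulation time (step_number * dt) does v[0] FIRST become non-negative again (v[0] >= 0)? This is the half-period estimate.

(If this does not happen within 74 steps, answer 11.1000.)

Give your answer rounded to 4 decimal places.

Step 0: x=[6.2000] v=[0.0000]
Step 1: x=[6.0801] v=[-0.7996]
Step 2: x=[5.8471] v=[-1.5536]
Step 3: x=[5.5143] v=[-2.2188]
Step 4: x=[5.1007] v=[-2.7573]
Step 5: x=[4.6300] v=[-3.1383]
Step 6: x=[4.1290] v=[-3.3401]
Step 7: x=[3.6263] v=[-3.3511]
Step 8: x=[3.1507] v=[-3.1707]
Step 9: x=[2.7293] v=[-2.8092]
Step 10: x=[2.3862] v=[-2.2873]
Step 11: x=[2.1410] v=[-1.6347]
Step 12: x=[2.0077] v=[-0.8888]
Step 13: x=[1.9939] v=[-0.0921]
Step 14: x=[2.1004] v=[0.7098]
First v>=0 after going negative at step 14, time=2.1000

Answer: 2.1000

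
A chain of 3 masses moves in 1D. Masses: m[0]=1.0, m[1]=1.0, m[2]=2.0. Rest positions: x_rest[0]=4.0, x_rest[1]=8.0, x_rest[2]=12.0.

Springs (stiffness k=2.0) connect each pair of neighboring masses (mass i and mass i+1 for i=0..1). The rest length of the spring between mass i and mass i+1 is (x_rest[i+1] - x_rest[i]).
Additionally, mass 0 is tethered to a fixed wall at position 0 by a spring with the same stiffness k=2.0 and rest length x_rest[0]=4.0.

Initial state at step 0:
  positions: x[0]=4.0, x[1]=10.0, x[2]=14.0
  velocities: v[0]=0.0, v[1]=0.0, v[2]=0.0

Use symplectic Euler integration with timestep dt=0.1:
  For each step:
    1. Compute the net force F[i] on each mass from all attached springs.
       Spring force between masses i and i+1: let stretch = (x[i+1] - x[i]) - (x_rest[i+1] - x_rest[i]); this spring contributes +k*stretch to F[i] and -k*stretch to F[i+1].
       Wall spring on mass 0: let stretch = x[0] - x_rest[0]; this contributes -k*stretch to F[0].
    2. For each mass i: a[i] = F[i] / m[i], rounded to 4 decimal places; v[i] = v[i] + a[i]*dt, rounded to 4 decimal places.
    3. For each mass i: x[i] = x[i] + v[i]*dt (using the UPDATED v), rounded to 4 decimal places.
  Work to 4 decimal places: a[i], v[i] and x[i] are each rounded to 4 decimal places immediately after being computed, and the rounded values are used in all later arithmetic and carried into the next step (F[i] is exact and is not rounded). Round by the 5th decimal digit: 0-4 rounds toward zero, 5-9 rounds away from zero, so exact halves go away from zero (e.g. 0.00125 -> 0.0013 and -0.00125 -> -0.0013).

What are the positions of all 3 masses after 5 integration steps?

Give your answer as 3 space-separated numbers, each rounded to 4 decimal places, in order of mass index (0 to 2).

Answer: 4.5200 9.4799 13.9868

Derivation:
Step 0: x=[4.0000 10.0000 14.0000] v=[0.0000 0.0000 0.0000]
Step 1: x=[4.0400 9.9600 14.0000] v=[0.4000 -0.4000 0.0000]
Step 2: x=[4.1176 9.8824 13.9996] v=[0.7760 -0.7760 -0.0040]
Step 3: x=[4.2281 9.7719 13.9980] v=[1.1054 -1.1055 -0.0157]
Step 4: x=[4.3650 9.6350 13.9942] v=[1.3685 -1.3690 -0.0383]
Step 5: x=[4.5200 9.4799 13.9868] v=[1.5495 -1.5512 -0.0742]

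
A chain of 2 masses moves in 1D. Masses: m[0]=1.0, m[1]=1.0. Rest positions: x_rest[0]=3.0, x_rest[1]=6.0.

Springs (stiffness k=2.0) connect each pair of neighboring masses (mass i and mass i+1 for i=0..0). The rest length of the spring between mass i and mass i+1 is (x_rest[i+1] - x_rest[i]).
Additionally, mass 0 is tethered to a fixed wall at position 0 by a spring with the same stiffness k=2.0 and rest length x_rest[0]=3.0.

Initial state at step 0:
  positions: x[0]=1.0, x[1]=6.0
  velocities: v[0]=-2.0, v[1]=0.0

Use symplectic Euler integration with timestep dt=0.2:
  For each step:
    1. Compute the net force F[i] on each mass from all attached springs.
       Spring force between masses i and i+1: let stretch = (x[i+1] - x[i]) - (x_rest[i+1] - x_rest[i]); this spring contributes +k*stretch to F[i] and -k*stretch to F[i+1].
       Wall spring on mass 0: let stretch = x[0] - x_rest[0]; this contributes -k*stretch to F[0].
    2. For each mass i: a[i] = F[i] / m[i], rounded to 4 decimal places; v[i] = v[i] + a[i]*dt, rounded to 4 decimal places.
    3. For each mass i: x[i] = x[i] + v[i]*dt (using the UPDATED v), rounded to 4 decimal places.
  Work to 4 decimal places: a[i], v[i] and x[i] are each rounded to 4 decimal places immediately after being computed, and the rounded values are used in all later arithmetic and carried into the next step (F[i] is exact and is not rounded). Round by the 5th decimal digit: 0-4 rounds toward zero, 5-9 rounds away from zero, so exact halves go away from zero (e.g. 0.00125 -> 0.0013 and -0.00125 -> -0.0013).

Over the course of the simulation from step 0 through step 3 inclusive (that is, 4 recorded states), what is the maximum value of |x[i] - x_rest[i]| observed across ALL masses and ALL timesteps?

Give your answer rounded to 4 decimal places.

Answer: 2.0800

Derivation:
Step 0: x=[1.0000 6.0000] v=[-2.0000 0.0000]
Step 1: x=[0.9200 5.8400] v=[-0.4000 -0.8000]
Step 2: x=[1.1600 5.5264] v=[1.2000 -1.5680]
Step 3: x=[1.6565 5.1035] v=[2.4826 -2.1146]
Max displacement = 2.0800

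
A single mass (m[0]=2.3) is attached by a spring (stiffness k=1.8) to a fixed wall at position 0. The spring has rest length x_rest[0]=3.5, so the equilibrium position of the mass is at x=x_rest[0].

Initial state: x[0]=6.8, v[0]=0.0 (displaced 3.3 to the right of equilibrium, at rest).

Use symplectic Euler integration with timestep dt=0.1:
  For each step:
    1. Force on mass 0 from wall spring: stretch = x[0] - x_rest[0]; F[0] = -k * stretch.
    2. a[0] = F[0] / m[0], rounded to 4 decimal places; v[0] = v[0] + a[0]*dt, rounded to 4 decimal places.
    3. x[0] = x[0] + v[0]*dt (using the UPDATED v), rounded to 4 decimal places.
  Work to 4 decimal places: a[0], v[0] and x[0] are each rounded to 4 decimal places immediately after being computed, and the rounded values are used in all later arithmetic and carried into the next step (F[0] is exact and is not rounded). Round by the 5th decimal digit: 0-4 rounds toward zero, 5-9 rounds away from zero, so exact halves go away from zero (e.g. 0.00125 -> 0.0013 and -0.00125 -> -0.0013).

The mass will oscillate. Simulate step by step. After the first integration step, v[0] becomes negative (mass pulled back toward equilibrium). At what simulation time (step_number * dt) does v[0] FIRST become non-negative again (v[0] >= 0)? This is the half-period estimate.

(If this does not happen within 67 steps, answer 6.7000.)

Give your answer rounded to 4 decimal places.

Step 0: x=[6.8000] v=[0.0000]
Step 1: x=[6.7742] v=[-0.2583]
Step 2: x=[6.7228] v=[-0.5145]
Step 3: x=[6.6461] v=[-0.7667]
Step 4: x=[6.5448] v=[-1.0129]
Step 5: x=[6.4197] v=[-1.2512]
Step 6: x=[6.2717] v=[-1.4797]
Step 7: x=[6.1020] v=[-1.6966]
Step 8: x=[5.9120] v=[-1.9002]
Step 9: x=[5.7031] v=[-2.0890]
Step 10: x=[5.4770] v=[-2.2614]
Step 11: x=[5.2354] v=[-2.4161]
Step 12: x=[4.9802] v=[-2.5519]
Step 13: x=[4.7134] v=[-2.6677]
Step 14: x=[4.4371] v=[-2.7627]
Step 15: x=[4.1535] v=[-2.8360]
Step 16: x=[3.8648] v=[-2.8871]
Step 17: x=[3.5732] v=[-2.9157]
Step 18: x=[3.2811] v=[-2.9214]
Step 19: x=[2.9907] v=[-2.9043]
Step 20: x=[2.7043] v=[-2.8644]
Step 21: x=[2.4241] v=[-2.8021]
Step 22: x=[2.1523] v=[-2.7179]
Step 23: x=[1.8911] v=[-2.6124]
Step 24: x=[1.6425] v=[-2.4865]
Step 25: x=[1.4084] v=[-2.3411]
Step 26: x=[1.1907] v=[-2.1774]
Step 27: x=[0.9910] v=[-1.9967]
Step 28: x=[0.8110] v=[-1.8003]
Step 29: x=[0.6520] v=[-1.5899]
Step 30: x=[0.5153] v=[-1.3670]
Step 31: x=[0.4020] v=[-1.1334]
Step 32: x=[0.3129] v=[-0.8910]
Step 33: x=[0.2487] v=[-0.6416]
Step 34: x=[0.2100] v=[-0.3872]
Step 35: x=[0.1970] v=[-0.1297]
Step 36: x=[0.2099] v=[0.1288]
First v>=0 after going negative at step 36, time=3.6000

Answer: 3.6000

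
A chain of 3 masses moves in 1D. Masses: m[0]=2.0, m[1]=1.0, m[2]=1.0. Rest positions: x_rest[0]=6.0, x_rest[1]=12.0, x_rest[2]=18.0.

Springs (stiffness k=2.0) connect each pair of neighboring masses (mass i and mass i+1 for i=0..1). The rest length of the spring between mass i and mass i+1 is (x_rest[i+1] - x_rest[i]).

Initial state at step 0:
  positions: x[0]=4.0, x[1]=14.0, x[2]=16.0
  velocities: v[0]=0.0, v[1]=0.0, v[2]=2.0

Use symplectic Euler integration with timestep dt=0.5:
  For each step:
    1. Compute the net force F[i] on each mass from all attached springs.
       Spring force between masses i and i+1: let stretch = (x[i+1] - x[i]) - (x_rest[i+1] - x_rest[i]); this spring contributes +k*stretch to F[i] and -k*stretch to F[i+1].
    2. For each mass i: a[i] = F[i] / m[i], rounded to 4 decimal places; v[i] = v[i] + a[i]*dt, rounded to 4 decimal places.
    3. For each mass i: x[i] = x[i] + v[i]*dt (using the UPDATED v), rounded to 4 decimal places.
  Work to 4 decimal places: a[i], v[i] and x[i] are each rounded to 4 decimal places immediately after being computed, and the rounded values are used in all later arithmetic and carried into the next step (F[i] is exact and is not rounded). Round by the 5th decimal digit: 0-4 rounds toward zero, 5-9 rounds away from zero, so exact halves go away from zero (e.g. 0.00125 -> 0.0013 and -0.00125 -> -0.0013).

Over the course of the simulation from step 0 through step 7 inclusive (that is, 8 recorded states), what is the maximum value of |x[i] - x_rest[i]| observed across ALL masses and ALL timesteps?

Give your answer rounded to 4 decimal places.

Step 0: x=[4.0000 14.0000 16.0000] v=[0.0000 0.0000 2.0000]
Step 1: x=[5.0000 10.0000 19.0000] v=[2.0000 -8.0000 6.0000]
Step 2: x=[5.7500 8.0000 20.5000] v=[1.5000 -4.0000 3.0000]
Step 3: x=[5.5625 11.1250 18.7500] v=[-0.3750 6.2500 -3.5000]
Step 4: x=[5.2656 15.2813 16.1875] v=[-0.5938 8.3125 -5.1250]
Step 5: x=[5.9727 14.8828 16.1719] v=[1.4141 -0.7970 -0.0312]
Step 6: x=[7.4073 10.6738 18.5118] v=[2.8692 -8.4180 4.6797]
Step 7: x=[8.1586 8.7506 19.9327] v=[1.5025 -3.8465 2.8417]
Max displacement = 4.0000

Answer: 4.0000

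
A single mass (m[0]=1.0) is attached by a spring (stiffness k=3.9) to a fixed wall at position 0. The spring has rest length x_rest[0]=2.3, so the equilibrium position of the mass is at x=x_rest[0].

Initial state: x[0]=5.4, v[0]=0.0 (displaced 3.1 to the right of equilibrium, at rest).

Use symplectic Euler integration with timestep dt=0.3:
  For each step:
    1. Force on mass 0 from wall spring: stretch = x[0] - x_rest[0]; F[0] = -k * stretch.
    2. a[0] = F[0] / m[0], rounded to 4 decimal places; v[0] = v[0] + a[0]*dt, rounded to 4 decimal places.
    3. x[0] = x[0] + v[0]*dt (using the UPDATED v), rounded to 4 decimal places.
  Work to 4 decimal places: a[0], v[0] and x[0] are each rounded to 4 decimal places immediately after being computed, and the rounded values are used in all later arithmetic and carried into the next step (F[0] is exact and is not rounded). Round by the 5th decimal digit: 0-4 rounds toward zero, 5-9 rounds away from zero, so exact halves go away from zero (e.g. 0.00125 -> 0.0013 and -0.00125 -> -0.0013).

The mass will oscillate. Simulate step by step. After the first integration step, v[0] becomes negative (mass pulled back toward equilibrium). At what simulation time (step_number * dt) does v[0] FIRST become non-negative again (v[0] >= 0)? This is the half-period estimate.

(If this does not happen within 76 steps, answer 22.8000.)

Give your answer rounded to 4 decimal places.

Step 0: x=[5.4000] v=[0.0000]
Step 1: x=[4.3119] v=[-3.6270]
Step 2: x=[2.5176] v=[-5.9809]
Step 3: x=[0.6470] v=[-6.2355]
Step 4: x=[-0.6435] v=[-4.3015]
Step 5: x=[-0.9008] v=[-0.8576]
Step 6: x=[-0.0346] v=[2.8873]
First v>=0 after going negative at step 6, time=1.8000

Answer: 1.8000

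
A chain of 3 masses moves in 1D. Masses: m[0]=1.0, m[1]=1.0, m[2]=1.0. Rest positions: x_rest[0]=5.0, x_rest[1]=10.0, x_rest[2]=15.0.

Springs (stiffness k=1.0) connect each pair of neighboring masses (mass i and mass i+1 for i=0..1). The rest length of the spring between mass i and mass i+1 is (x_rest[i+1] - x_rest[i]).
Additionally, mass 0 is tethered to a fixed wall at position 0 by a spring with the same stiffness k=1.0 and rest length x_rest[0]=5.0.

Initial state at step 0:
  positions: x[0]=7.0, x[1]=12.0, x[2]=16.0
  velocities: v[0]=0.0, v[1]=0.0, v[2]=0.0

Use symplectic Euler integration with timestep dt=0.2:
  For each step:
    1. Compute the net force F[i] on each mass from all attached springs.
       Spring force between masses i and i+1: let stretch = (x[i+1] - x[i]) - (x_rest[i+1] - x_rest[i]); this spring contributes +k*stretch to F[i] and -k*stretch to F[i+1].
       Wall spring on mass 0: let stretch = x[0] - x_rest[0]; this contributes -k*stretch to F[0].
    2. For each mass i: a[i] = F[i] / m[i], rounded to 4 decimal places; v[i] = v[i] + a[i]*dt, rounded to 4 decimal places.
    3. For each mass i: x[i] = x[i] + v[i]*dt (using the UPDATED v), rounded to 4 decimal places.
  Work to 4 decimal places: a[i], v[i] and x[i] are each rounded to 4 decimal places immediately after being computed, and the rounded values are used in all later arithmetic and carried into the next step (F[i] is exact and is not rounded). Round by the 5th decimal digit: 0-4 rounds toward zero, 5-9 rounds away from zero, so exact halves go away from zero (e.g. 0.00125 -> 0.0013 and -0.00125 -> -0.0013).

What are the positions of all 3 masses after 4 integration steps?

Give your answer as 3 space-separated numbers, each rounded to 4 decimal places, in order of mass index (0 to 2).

Step 0: x=[7.0000 12.0000 16.0000] v=[0.0000 0.0000 0.0000]
Step 1: x=[6.9200 11.9600 16.0400] v=[-0.4000 -0.2000 0.2000]
Step 2: x=[6.7648 11.8816 16.1168] v=[-0.7760 -0.3920 0.3840]
Step 3: x=[6.5437 11.7679 16.2242] v=[-1.1056 -0.5683 0.5370]
Step 4: x=[6.2698 11.6235 16.3533] v=[-1.3695 -0.7219 0.6457]

Answer: 6.2698 11.6235 16.3533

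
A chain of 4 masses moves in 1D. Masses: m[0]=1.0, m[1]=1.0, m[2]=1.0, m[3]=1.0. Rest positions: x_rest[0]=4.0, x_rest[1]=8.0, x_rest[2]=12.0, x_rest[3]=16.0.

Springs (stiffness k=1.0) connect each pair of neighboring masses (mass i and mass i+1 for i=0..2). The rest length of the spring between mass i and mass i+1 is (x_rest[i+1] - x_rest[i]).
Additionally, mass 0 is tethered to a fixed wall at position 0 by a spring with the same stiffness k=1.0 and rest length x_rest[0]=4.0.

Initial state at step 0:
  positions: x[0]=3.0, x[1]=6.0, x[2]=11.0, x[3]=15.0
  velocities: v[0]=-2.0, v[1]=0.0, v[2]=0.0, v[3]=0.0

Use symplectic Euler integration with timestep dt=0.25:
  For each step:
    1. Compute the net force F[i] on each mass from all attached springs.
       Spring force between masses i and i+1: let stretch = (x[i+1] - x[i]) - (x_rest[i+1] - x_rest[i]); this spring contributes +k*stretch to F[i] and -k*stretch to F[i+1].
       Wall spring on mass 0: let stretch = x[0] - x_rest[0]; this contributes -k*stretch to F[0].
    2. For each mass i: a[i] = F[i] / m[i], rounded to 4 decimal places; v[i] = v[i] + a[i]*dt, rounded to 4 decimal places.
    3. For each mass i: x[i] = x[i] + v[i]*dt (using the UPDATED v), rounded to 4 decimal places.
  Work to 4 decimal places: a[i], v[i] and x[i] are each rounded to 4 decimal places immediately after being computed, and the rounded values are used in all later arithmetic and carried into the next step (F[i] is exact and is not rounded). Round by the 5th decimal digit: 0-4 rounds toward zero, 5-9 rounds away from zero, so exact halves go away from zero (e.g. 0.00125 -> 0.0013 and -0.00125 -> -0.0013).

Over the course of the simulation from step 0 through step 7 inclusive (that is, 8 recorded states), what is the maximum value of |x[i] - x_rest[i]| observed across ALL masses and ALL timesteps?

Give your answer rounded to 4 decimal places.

Step 0: x=[3.0000 6.0000 11.0000 15.0000] v=[-2.0000 0.0000 0.0000 0.0000]
Step 1: x=[2.5000 6.1250 10.9375 15.0000] v=[-2.0000 0.5000 -0.2500 0.0000]
Step 2: x=[2.0703 6.3242 10.8281 14.9961] v=[-1.7188 0.7969 -0.4375 -0.0156]
Step 3: x=[1.7771 6.5391 10.6977 14.9817] v=[-1.1729 0.8594 -0.5215 -0.0576]
Step 4: x=[1.6704 6.7163 10.5752 14.9496] v=[-0.4267 0.7086 -0.4902 -0.1286]
Step 5: x=[1.7747 6.8193 10.4849 14.8941] v=[0.4172 0.4119 -0.3613 -0.2222]
Step 6: x=[2.0834 6.8361 10.4411 14.8130] v=[1.2347 0.0672 -0.1754 -0.3245]
Step 7: x=[2.5589 6.7812 10.4452 14.7086] v=[1.9020 -0.2197 0.0163 -0.4175]
Max displacement = 2.3296

Answer: 2.3296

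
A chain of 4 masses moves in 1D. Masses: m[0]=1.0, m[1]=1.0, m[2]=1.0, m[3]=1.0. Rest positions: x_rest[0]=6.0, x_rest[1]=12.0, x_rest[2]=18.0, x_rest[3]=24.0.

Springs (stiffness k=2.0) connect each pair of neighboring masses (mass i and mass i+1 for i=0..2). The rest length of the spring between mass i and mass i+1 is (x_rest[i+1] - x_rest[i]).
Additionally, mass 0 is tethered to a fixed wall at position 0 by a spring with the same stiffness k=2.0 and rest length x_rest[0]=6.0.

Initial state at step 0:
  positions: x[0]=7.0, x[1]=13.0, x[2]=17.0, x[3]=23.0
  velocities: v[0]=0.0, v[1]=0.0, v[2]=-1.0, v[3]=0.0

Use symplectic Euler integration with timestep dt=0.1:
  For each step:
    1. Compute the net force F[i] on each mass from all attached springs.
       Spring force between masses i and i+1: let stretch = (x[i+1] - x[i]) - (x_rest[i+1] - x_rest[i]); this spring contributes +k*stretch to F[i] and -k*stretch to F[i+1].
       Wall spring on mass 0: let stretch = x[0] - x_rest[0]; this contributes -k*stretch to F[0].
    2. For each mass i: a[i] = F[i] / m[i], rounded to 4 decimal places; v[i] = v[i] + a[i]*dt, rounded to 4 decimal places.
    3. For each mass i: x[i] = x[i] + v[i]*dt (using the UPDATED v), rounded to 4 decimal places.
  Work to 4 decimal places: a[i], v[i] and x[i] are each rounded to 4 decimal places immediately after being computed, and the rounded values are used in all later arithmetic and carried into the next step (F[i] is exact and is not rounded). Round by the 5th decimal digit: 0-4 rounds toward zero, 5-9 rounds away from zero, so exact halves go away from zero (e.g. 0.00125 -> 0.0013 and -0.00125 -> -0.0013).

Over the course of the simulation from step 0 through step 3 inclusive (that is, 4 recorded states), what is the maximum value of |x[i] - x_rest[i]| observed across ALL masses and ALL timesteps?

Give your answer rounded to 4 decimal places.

Answer: 1.0784

Derivation:
Step 0: x=[7.0000 13.0000 17.0000 23.0000] v=[0.0000 0.0000 -1.0000 0.0000]
Step 1: x=[6.9800 12.9600 16.9400 23.0000] v=[-0.2000 -0.4000 -0.6000 0.0000]
Step 2: x=[6.9400 12.8800 16.9216 22.9988] v=[-0.4000 -0.8000 -0.1840 -0.0120]
Step 3: x=[6.8800 12.7620 16.9439 22.9961] v=[-0.6000 -1.1797 0.2231 -0.0274]
Max displacement = 1.0784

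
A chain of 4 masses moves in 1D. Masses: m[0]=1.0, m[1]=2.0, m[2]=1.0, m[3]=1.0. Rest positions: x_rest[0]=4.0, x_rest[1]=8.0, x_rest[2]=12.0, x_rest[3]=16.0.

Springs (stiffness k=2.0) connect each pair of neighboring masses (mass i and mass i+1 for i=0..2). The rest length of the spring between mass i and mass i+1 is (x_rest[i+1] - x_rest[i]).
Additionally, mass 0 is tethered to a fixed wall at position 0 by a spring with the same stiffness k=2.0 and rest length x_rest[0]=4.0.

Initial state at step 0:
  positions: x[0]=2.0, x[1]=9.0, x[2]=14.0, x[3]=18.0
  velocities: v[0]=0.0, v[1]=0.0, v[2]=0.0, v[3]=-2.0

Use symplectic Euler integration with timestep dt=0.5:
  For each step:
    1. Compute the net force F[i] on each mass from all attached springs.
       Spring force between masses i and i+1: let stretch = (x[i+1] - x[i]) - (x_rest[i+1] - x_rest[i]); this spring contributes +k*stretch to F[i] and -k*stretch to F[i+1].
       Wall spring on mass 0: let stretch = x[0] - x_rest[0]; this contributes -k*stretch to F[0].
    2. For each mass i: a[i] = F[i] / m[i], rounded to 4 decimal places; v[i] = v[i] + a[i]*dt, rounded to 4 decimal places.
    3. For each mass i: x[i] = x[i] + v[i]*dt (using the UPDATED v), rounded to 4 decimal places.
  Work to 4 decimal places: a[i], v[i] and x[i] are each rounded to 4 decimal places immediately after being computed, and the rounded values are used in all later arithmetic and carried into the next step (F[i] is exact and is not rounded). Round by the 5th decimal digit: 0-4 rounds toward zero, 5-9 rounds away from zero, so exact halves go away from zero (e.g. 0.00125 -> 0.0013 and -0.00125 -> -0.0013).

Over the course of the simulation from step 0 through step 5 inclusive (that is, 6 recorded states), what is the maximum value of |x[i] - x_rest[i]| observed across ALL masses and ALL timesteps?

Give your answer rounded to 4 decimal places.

Answer: 2.7500

Derivation:
Step 0: x=[2.0000 9.0000 14.0000 18.0000] v=[0.0000 0.0000 0.0000 -2.0000]
Step 1: x=[4.5000 8.5000 13.5000 17.0000] v=[5.0000 -1.0000 -1.0000 -2.0000]
Step 2: x=[6.7500 8.2500 12.2500 16.2500] v=[4.5000 -0.5000 -2.5000 -1.5000]
Step 3: x=[6.3750 8.6250 11.0000 15.5000] v=[-0.7500 0.7500 -2.5000 -1.5000]
Step 4: x=[3.9375 9.0313 10.8125 14.5000] v=[-4.8750 0.8125 -0.3750 -2.0000]
Step 5: x=[2.0782 8.6094 11.5782 13.6563] v=[-3.7187 -0.8438 1.5313 -1.6875]
Max displacement = 2.7500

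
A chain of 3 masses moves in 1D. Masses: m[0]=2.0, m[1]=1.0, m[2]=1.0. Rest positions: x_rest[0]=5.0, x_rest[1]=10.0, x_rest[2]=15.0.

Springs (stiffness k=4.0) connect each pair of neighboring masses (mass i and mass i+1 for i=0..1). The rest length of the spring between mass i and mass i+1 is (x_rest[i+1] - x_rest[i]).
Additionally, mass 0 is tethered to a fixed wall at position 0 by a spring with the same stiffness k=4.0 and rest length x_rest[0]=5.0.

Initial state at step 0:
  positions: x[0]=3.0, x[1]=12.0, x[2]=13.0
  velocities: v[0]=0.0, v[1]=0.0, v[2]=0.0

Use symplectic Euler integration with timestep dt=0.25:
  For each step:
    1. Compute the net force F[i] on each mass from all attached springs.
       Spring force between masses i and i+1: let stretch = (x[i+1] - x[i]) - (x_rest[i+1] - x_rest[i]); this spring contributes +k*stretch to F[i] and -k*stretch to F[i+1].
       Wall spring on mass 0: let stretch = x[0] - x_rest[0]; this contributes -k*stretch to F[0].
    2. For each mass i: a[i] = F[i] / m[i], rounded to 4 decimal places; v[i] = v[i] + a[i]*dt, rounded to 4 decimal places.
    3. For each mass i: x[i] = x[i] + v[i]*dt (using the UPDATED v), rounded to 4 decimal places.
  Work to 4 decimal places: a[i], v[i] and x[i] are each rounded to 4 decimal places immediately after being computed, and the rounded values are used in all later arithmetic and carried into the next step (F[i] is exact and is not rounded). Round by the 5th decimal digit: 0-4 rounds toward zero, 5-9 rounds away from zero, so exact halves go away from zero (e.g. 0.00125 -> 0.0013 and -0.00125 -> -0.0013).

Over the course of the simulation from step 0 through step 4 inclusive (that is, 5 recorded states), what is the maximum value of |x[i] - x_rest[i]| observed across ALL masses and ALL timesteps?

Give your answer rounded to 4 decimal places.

Step 0: x=[3.0000 12.0000 13.0000] v=[0.0000 0.0000 0.0000]
Step 1: x=[3.7500 10.0000 14.0000] v=[3.0000 -8.0000 4.0000]
Step 2: x=[4.8125 7.4375 15.2500] v=[4.2500 -10.2500 5.0000]
Step 3: x=[5.6016 6.1719 15.7969] v=[3.1563 -5.0625 2.1875]
Step 4: x=[5.7618 7.1700 15.1875] v=[0.6407 3.9922 -2.4375]
Max displacement = 3.8281

Answer: 3.8281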